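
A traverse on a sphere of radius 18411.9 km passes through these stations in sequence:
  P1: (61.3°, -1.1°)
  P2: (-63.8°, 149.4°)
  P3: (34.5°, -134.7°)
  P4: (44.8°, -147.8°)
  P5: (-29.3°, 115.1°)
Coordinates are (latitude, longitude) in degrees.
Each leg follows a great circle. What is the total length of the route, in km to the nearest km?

Leg P1→P2: central angle 2.9025 rad, distance 53441.1 km.
Leg P2→P3: central angle 2.0038 rad, distance 36893.2 km.
Leg P3→P4: central angle 0.2510 rad, distance 4621.2 km.
Leg P4→P5: central angle 2.0057 rad, distance 36928.7 km.
Total: 53441.1 + 36893.2 + 4621.2 + 36928.7 ≈ 131884 km.

131884 km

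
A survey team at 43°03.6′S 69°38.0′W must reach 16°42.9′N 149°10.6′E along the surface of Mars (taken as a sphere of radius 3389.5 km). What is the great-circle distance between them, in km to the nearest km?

8156 km

In radians: φ₁ = -0.7515, φ₂ = 0.2917, Δλ = -141.190° = -2.4642 rad.
cos c = sin φ₁ sin φ₂ + cos φ₁ cos φ₂ cos Δλ = (-0.6828)(0.2876) + (0.7306)(0.9577)(-0.7792) = -0.74165,
so c = arccos(-0.74165) = 2.40632 rad.
Distance = R·c = 3389.5 × 2.4063 ≈ 8156 km.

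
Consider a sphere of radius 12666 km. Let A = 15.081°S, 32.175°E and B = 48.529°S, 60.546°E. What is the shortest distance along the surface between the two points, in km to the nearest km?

Let φ₁ = -0.2632 rad, φ₂ = -0.8470 rad, and Δλ = 0.4952 rad.
cos c = sin φ₁ sin φ₂ + cos φ₁ cos φ₂ cos Δλ = (-0.2602)(-0.7493) + (0.9656)(0.6622)(0.8799) = 0.75758,
so c = arccos(0.75758) = 0.71119 rad.
Distance = R·c = 12666 × 0.7112 ≈ 9008 km.

9008 km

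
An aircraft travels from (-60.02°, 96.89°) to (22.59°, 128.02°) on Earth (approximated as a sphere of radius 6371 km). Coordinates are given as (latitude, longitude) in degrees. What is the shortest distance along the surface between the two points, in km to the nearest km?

9611 km

In radians: φ₁ = -1.0475, φ₂ = 0.3943, Δλ = 31.130° = 0.5433 rad.
cos c = sin φ₁ sin φ₂ + cos φ₁ cos φ₂ cos Δλ = (-0.8662)(0.3841) + (0.4997)(0.9233)(0.8560) = 0.06219,
so c = arccos(0.06219) = 1.50857 rad.
Distance = R·c = 6371 × 1.5086 ≈ 9611 km.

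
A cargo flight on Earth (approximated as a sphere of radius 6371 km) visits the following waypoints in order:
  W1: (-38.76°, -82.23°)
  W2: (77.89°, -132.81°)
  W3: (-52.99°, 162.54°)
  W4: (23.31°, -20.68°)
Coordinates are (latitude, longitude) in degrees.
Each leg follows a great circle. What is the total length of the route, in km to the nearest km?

45298 km

Leg W1→W2: central angle 2.1039 rad, distance 13404.2 km.
Leg W2→W3: central angle 2.3843 rad, distance 15190.3 km.
Leg W3→W4: central angle 2.6218 rad, distance 16703.6 km.
Total: 13404.2 + 15190.3 + 16703.6 ≈ 45298 km.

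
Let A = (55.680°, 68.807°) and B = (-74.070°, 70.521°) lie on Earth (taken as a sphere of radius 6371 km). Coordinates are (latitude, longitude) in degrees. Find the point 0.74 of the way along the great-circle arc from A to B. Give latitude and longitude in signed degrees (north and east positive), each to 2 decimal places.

Central angle δ = 2.2647 rad. Interpolating on the sphere with fraction f = 0.74:
P = [sin((1−f)δ)·A + sin(fδ)·B] / sin δ = 0.7224·A + 1.2936·B in Cartesian coordinates,
giving P = (0.2656, 0.7145, -0.6473), i.e. latitude -40.34°, longitude 69.61°.

-40.34°, 69.61°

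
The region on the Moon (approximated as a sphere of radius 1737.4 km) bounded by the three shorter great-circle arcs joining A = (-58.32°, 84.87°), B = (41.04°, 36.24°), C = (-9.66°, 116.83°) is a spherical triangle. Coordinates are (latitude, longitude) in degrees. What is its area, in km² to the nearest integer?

Side lengths (central angles): a = 1.5594, b = 0.9496, c = 1.8723 rad; semiperimeter s = 2.1906.
By l'Huilier's theorem, tan(E/4) = √[tan(s/2) tan((s−a)/2) tan((s−b)/2) tan((s−c)/2)], giving spherical excess E = 1.0539 rad.
Area = E·R² = 1.0539 × (1737.4)² ≈ 3181150 km².

3181150 km²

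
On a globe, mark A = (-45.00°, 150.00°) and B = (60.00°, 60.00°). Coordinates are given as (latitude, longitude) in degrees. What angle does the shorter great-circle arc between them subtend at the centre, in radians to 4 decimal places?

2.2299 rad

With latitudes φ₁ = -45.000°, φ₂ = 60.000° and longitude difference Δλ = -90.000°:
Haversine: a = sin²(Δφ/2) + cos φ₁ cos φ₂ sin²(Δλ/2) = 0.6294 + (0.7071)(0.5000)(0.5000) = 0.80619.
Central angle c = 2·arcsin(√a) = 2.22985 rad.
So the angular separation is 2.2299 rad.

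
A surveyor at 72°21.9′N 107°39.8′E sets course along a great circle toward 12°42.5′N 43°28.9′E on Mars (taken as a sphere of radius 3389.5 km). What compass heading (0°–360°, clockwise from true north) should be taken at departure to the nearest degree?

Δλ = -64.182° = -1.1202 rad.
y = sin Δλ · cos φ₂ = (-0.9002)(0.9755) = -0.8781
x = cos φ₁ sin φ₂ − sin φ₁ cos φ₂ cos Δλ = (0.3030)(0.2200) − (0.9530)(0.9755)(0.4355) = -0.3382
θ = atan2(y, x) = -111.07°; adding 360° gives 249°.

249°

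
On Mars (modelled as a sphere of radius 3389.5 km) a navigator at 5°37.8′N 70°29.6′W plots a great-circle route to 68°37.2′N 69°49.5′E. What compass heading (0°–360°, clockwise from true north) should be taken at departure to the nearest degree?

Δλ = 140.318° = 2.4490 rad.
y = sin Δλ · cos φ₂ = (0.6385)(0.3646) = 0.2328
x = cos φ₁ sin φ₂ − sin φ₁ cos φ₂ cos Δλ = (0.9952)(0.9312) − (0.0981)(0.3646)(-0.7696) = 0.9542
θ = atan2(y, x) = 13.71°, so the bearing is 14°.

14°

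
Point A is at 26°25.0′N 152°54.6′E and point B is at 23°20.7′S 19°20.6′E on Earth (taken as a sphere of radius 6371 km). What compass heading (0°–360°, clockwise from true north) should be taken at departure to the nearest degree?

264°

With φ₁ = 0.4611, φ₂ = -0.4074, Δλ = -2.3312 rad, the forward-azimuth formula gives
θ = atan2( sin Δλ cos φ₂ , cos φ₁ sin φ₂ − sin φ₁ cos φ₂ cos Δλ ) = atan2(-0.6653, -0.0734) = -96.29°.
Adding 360° brings this into [0°, 360°): 264°.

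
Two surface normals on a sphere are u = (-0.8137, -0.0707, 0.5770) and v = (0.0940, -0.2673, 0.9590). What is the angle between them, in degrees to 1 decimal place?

60.3°

u·v = 0.4958; |u| = 1.0000, |v| = 1.0000.
cos θ = (u·v)/(|u||v|) = 0.4958, so θ = 60.3°.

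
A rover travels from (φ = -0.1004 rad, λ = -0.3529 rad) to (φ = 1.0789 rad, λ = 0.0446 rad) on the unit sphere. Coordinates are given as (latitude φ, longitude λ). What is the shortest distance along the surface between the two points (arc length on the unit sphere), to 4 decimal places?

In radians: φ₁ = -0.1004, φ₂ = 1.0789, Δλ = 22.775° = 0.3975 rad.
cos c = sin φ₁ sin φ₂ + cos φ₁ cos φ₂ cos Δλ = (-0.1002)(0.8814) + (0.9950)(0.4723)(0.9220) = 0.34493,
so c = arccos(0.34493) = 1.21863 rad.
On the unit sphere the arc length equals the central angle: 1.2186.

1.2186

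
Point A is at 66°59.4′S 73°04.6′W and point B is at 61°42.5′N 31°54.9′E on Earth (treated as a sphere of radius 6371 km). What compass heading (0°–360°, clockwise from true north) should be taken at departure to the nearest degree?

63°

With φ₁ = -1.1692, φ₂ = 1.0770, Δλ = 1.8325 rad, the forward-azimuth formula gives
θ = atan2( sin Δλ cos φ₂ , cos φ₁ sin φ₂ − sin φ₁ cos φ₂ cos Δλ ) = atan2(0.4578, 0.2313) = 63.19°.
So the initial bearing is 63°.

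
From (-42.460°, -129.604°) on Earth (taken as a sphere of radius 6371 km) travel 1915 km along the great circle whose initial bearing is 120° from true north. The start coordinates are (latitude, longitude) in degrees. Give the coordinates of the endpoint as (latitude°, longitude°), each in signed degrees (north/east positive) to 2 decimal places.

-48.94°, -106.63°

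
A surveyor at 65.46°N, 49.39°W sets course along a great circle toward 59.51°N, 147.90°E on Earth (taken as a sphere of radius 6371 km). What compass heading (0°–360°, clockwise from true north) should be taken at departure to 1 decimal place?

349.3°

Δλ = -162.710° = -2.8398 rad.
y = sin Δλ · cos φ₂ = (-0.2972)(0.5074) = -0.1508
x = cos φ₁ sin φ₂ − sin φ₁ cos φ₂ cos Δλ = (0.4153)(0.8617) − (0.9097)(0.5074)(-0.9548) = 0.7986
θ = atan2(y, x) = -10.69°; adding 360° gives 349.3°.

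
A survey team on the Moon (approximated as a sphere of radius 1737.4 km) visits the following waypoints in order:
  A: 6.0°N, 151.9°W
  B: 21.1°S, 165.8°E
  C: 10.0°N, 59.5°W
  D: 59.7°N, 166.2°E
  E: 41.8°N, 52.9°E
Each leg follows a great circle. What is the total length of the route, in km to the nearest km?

10638 km

Leg A→B: central angle 0.8650 rad, distance 1502.9 km.
Leg B→C: central angle 2.3586 rad, distance 4097.8 km.
Leg C→D: central angle 1.7692 rad, distance 3073.8 km.
Leg D→E: central angle 1.1299 rad, distance 1963.2 km.
Total: 1502.9 + 4097.8 + 3073.8 + 1963.2 ≈ 10638 km.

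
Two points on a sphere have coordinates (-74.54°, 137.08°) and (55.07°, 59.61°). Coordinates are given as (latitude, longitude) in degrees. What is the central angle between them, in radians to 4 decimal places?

2.4296 rad

Let φ₁ = -1.3010 rad, φ₂ = 0.9612 rad, and Δλ = -1.3521 rad.
cos c = sin φ₁ sin φ₂ + cos φ₁ cos φ₂ cos Δλ = (-0.9638)(0.8199) + (0.2666)(0.5726)(0.2170) = -0.75707,
so c = arccos(-0.75707) = 2.42962 rad.
So the angular separation is 2.4296 rad.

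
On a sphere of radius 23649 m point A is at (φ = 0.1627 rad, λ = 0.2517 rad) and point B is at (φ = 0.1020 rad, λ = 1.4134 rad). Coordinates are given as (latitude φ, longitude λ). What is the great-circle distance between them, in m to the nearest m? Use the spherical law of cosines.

27235 m

In radians: φ₁ = 0.1627, φ₂ = 0.1020, Δλ = 66.561° = 1.1617 rad.
cos c = sin φ₁ sin φ₂ + cos φ₁ cos φ₂ cos Δλ = (0.1620)(0.1018) + (0.9868)(0.9948)(0.3978) = 0.40698,
so c = arccos(0.40698) = 1.15165 rad.
Distance = R·c = 23649 × 1.1517 ≈ 27235 m.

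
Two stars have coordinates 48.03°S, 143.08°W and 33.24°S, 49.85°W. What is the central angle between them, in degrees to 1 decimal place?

67.9°

With latitudes φ₁ = -48.030°, φ₂ = -33.240° and longitude difference Δλ = 93.230°:
cos c = sin φ₁ sin φ₂ + cos φ₁ cos φ₂ cos Δλ = (-0.7435)(-0.5481) + (0.6687)(0.8364)(-0.0563) = 0.37603,
so c = arccos(0.37603) = 1.18529 rad.
So the angular separation is 67.9°.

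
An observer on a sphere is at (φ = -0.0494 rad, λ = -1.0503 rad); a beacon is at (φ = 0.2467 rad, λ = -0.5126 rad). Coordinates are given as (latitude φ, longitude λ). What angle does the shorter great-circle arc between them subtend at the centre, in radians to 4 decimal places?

0.6097 rad

Let φ₁ = -0.0494 rad, φ₂ = 0.2467 rad, and Δλ = 0.5377 rad.
cos c = sin φ₁ sin φ₂ + cos φ₁ cos φ₂ cos Δλ = (-0.0494)(0.2442) + (0.9988)(0.9697)(0.8589) = 0.81981,
so c = arccos(0.81981) = 0.60972 rad.
So the angular separation is 0.6097 rad.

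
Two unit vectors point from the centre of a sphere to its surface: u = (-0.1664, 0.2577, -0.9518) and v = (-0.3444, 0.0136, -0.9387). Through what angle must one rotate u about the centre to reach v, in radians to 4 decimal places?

u·v = 0.9543; |u| = 1.0000, |v| = 1.0000.
cos θ = (u·v)/(|u||v|) = 0.9543, so θ = 0.3036 rad.

0.3036 rad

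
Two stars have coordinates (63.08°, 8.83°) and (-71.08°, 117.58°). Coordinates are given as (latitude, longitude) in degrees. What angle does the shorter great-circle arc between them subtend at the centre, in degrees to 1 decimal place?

153.0°

Let φ₁ = 1.1010 rad, φ₂ = -1.2406 rad, and Δλ = 1.8980 rad.
Haversine: a = sin²(Δφ/2) + cos φ₁ cos φ₂ sin²(Δλ/2) = 0.8483 + (0.4527)(0.3242)(0.6607) = 0.94533.
Central angle c = 2·arcsin(√a) = 2.66958 rad.
So the angular separation is 153.0°.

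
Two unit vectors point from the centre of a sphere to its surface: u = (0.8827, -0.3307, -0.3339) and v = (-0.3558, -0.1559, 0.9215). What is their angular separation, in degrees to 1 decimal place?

124.8°

u·v = -0.5702; |u| = 1.0000, |v| = 1.0000.
cos θ = (u·v)/(|u||v|) = -0.5702, so θ = 124.8°.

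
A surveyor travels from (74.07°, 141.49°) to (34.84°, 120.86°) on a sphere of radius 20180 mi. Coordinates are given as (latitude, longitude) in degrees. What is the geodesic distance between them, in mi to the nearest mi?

14272 mi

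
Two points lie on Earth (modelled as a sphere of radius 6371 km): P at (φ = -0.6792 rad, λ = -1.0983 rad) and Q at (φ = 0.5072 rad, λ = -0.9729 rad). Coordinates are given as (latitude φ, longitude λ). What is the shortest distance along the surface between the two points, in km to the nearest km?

7595 km

With latitudes φ₁ = -38.915°, φ₂ = 29.060° and longitude difference Δλ = 7.185°:
Haversine: a = sin²(Δφ/2) + cos φ₁ cos φ₂ sin²(Δλ/2) = 0.3125 + (0.7781)(0.8741)(0.0039) = 0.31517.
Central angle c = 2·arcsin(√a) = 1.19215 rad.
Distance = R·c = 6371 × 1.1922 ≈ 7595 km.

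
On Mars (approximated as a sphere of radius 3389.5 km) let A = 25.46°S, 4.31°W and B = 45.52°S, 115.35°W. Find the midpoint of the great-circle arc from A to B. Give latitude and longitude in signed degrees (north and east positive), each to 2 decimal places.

-51.09°, -49.42°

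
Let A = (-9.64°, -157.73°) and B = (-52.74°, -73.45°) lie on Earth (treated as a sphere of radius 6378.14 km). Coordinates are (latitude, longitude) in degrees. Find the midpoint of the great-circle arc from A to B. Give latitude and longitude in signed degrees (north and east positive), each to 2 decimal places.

Central angle δ = 1.3768 rad. Interpolating on the sphere with fraction f = 0.5:
P = [sin((1−f)δ)·A + sin(fδ)·B] / sin δ = 0.6475·A + 0.6475·B in Cartesian coordinates,
giving P = (-0.4790, -0.6176, -0.6237), i.e. latitude -38.59°, longitude -127.80°.

-38.59°, -127.80°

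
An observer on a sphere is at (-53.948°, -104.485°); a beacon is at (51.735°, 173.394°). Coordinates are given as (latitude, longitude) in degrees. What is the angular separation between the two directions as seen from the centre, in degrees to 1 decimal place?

Let φ₁ = -0.9416 rad, φ₂ = 0.9029 rad, and Δλ = -1.4333 rad.
cos c = sin φ₁ sin φ₂ + cos φ₁ cos φ₂ cos Δλ = (-0.8085)(0.7852) + (0.5885)(0.6193)(0.1371) = -0.58482,
so c = arccos(-0.58482) = 2.19546 rad.
So the angular separation is 125.8°.

125.8°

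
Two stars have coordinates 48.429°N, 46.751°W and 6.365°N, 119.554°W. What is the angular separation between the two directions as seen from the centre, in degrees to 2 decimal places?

With latitudes φ₁ = 48.429°, φ₂ = 6.365° and longitude difference Δλ = -72.803°:
Haversine: a = sin²(Δφ/2) + cos φ₁ cos φ₂ sin²(Δλ/2) = 0.1288 + (0.6635)(0.9938)(0.3522) = 0.36104.
Central angle c = 2·arcsin(√a) = 1.28918 rad.
So the angular separation is 73.86°.

73.86°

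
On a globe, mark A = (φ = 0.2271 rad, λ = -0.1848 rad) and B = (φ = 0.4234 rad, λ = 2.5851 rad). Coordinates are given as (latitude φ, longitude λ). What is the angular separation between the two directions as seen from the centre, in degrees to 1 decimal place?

137.3°

In radians: φ₁ = 0.2271, φ₂ = 0.4234, Δλ = 158.704° = 2.7699 rad.
cos c = sin φ₁ sin φ₂ + cos φ₁ cos φ₂ cos Δλ = (0.2252)(0.4109) + (0.9743)(0.9117)(-0.9317) = -0.73512,
so c = arccos(-0.73512) = 2.39665 rad.
So the angular separation is 137.3°.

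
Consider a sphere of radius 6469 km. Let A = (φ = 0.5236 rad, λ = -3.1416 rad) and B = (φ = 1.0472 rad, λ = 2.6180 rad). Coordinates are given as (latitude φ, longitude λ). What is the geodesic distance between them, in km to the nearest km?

With latitudes φ₁ = 30.000°, φ₂ = 60.000° and longitude difference Δλ = -29.999°:
cos c = sin φ₁ sin φ₂ + cos φ₁ cos φ₂ cos Δλ = (0.5000)(0.8660) + (0.8660)(0.5000)(0.8660) = 0.80802,
so c = arccos(0.80802) = 0.63002 rad.
Distance = R·c = 6469 × 0.6300 ≈ 4076 km.

4076 km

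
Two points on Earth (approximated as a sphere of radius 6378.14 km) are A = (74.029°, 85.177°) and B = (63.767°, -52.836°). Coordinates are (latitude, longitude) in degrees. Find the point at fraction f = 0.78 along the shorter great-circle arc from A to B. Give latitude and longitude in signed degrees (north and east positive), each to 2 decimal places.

71.91°, -44.74°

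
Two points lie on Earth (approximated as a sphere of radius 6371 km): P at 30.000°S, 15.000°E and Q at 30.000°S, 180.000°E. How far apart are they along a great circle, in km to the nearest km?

In radians: φ₁ = -0.5236, φ₂ = -0.5236, Δλ = 165.000° = 2.8798 rad.
cos c = sin φ₁ sin φ₂ + cos φ₁ cos φ₂ cos Δλ = (-0.5000)(-0.5000) + (0.8660)(0.8660)(-0.9659) = -0.47444,
so c = arccos(-0.47444) = 2.06513 rad.
Distance = R·c = 6371 × 2.0651 ≈ 13157 km.

13157 km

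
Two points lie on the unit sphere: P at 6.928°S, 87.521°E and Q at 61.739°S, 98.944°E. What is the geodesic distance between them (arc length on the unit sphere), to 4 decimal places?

0.9680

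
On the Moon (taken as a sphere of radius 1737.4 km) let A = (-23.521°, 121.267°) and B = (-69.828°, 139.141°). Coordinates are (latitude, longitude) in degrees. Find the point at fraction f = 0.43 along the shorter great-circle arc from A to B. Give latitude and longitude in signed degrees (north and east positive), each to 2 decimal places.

Central angle δ = 0.8291 rad. Interpolating on the sphere with fraction f = 0.43:
P = [sin((1−f)δ)·A + sin(fδ)·B] / sin δ = 0.6174·A + 0.4733·B in Cartesian coordinates,
giving P = (-0.4173, 0.5906, -0.6907), i.e. latitude -43.68°, longitude 125.24°.

-43.68°, 125.24°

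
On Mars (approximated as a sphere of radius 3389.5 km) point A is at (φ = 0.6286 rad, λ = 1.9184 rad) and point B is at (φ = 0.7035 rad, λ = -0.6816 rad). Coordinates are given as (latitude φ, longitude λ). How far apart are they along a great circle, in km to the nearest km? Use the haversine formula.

5828 km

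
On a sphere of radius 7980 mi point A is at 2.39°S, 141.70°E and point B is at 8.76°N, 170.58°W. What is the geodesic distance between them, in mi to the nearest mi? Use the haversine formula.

Let φ₁ = -0.0417 rad, φ₂ = 0.1529 rad, and Δλ = 0.8329 rad.
Haversine: a = sin²(Δφ/2) + cos φ₁ cos φ₂ sin²(Δλ/2) = 0.0094 + (0.9991)(0.9883)(0.1636) = 0.17101.
Central angle c = 2·arcsin(√a) = 0.85267 rad.
Distance = R·c = 7980 × 0.8527 ≈ 6804 mi.

6804 mi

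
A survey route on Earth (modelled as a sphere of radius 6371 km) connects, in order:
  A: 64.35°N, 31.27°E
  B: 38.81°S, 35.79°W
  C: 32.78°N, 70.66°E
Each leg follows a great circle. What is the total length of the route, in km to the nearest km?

26392 km

Leg A→B: central angle 2.0192 rad, distance 12864.2 km.
Leg B→C: central angle 2.1233 rad, distance 13527.8 km.
Total: 12864.2 + 13527.8 ≈ 26392 km.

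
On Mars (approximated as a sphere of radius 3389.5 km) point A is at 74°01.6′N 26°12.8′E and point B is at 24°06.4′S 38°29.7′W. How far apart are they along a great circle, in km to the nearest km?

With latitudes φ₁ = 74.027°, φ₂ = -24.107° and longitude difference Δλ = -64.708°:
cos c = sin φ₁ sin φ₂ + cos φ₁ cos φ₂ cos Δλ = (0.9614)(-0.4084) + (0.2752)(0.9128)(0.4272) = -0.28535,
so c = arccos(-0.28535) = 1.86017 rad.
Distance = R·c = 3389.5 × 1.8602 ≈ 6305 km.

6305 km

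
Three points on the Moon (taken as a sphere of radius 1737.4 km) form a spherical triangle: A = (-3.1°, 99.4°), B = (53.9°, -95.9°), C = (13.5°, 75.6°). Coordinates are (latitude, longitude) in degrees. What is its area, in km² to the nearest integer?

2259617 km²

Side lengths (central angles): a = 1.9584, b = 0.5038, c = 2.2283 rad; semiperimeter s = 2.3453.
By l'Huilier's theorem, tan(E/4) = √[tan(s/2) tan((s−a)/2) tan((s−b)/2) tan((s−c)/2)], giving spherical excess E = 0.7486 rad.
Area = E·R² = 0.7486 × (1737.4)² ≈ 2259617 km².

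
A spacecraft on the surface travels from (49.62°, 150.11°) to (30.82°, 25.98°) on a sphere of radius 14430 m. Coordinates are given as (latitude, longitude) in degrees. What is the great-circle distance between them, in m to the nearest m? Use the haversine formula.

21538 m

In radians: φ₁ = 0.8660, φ₂ = 0.5379, Δλ = -124.130° = -2.1665 rad.
Haversine: a = sin²(Δφ/2) + cos φ₁ cos φ₂ sin²(Δλ/2) = 0.0267 + (0.6479)(0.8588)(0.7805) = 0.46094.
Central angle c = 2·arcsin(√a) = 1.49259 rad.
Distance = R·c = 14430 × 1.4926 ≈ 21538 m.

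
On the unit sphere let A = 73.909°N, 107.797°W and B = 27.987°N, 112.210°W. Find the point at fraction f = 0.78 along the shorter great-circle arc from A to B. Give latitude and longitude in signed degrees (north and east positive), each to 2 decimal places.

38.10°, -111.83°

Central angle δ = 0.8025 rad. Interpolating on the sphere with fraction f = 0.78:
P = [sin((1−f)δ)·A + sin(fδ)·B] / sin δ = 0.2442·A + 0.8147·B in Cartesian coordinates,
giving P = (-0.2926, -0.7305, 0.6170), i.e. latitude 38.10°, longitude -111.83°.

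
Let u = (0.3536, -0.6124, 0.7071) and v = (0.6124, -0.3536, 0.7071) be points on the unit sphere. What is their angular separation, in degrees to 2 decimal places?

u·v = 0.9331; |u| = 1.0000, |v| = 1.0000.
cos θ = (u·v)/(|u||v|) = 0.9330, so θ = 21.09°.

21.09°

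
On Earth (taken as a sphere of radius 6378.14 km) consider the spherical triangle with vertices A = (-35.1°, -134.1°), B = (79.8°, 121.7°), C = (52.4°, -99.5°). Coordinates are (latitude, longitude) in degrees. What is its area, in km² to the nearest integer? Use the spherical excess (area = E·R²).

31639265 km²

Side lengths (central angles): a = 0.7975, b = 1.6155, c = 2.2161 rad; semiperimeter s = 2.3146.
By l'Huilier's theorem, tan(E/4) = √[tan(s/2) tan((s−a)/2) tan((s−b)/2) tan((s−c)/2)], giving spherical excess E = 0.7777 rad.
Area = E·R² = 0.7777 × (6378.14)² ≈ 31639265 km².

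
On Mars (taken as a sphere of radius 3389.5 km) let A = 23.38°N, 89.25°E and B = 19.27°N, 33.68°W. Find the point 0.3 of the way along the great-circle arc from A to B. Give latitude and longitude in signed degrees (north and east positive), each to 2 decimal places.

Central angle δ = 1.9178 rad. Interpolating on the sphere with fraction f = 0.3:
P = [sin((1−f)δ)·A + sin(fδ)·B] / sin δ = 1.0358·A + 0.5786·B in Cartesian coordinates,
giving P = (0.4669, 0.6478, 0.6020), i.e. latitude 37.01°, longitude 54.21°.

37.01°, 54.21°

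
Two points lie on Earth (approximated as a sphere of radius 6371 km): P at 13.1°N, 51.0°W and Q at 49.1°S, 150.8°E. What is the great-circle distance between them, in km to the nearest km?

Let φ₁ = 0.2286 rad, φ₂ = -0.8570 rad, and Δλ = -2.7611 rad.
Haversine: a = sin²(Δφ/2) + cos φ₁ cos φ₂ sin²(Δλ/2) = 0.2668 + (0.9740)(0.6547)(0.9642) = 0.88171.
Central angle c = 2·arcsin(√a) = 2.43938 rad.
Distance = R·c = 6371 × 2.4394 ≈ 15541 km.

15541 km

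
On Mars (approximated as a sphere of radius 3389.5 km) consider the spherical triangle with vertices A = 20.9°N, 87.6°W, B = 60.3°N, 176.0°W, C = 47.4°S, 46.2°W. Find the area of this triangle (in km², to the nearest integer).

Side lengths (central angles): a = 2.5946, b = 1.3574, c = 1.2421 rad; semiperimeter s = 2.5971.
By l'Huilier's theorem, tan(E/4) = √[tan(s/2) tan((s−a)/2) tan((s−b)/2) tan((s−c)/2)], giving spherical excess E = 0.2028 rad.
Area = E·R² = 0.2028 × (3389.5)² ≈ 2330455 km².

2330455 km²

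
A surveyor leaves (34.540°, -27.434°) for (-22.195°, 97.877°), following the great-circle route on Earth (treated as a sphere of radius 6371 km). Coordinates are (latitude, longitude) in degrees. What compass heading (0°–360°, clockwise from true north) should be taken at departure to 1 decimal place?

90.6°

Δλ = 125.311° = 2.1871 rad.
y = sin Δλ · cos φ₂ = (0.8160)(0.9259) = 0.7556
x = cos φ₁ sin φ₂ − sin φ₁ cos φ₂ cos Δλ = (0.8237)(-0.3778) − (0.5670)(0.9259)(-0.5780) = -0.0077
θ = atan2(y, x) = 90.59°, so the bearing is 90.6°.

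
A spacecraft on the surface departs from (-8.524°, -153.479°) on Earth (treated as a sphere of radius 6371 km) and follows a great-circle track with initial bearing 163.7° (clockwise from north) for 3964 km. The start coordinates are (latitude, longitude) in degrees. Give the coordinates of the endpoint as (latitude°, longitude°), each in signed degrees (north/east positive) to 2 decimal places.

-42.35°, -140.69°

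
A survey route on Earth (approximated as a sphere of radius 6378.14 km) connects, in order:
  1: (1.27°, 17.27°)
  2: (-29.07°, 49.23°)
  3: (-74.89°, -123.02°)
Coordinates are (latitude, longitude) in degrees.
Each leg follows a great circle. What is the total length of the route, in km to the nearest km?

Leg 1→2: central angle 0.7516 rad, distance 4793.9 km.
Leg 2→3: central angle 1.3250 rad, distance 8451.1 km.
Total: 4793.9 + 8451.1 ≈ 13245 km.

13245 km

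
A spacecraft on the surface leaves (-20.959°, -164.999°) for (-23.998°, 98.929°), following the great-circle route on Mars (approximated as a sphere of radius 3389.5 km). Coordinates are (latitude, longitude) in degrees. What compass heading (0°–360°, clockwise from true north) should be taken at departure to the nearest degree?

Δλ = -96.072° = -1.6768 rad.
y = sin Δλ · cos φ₂ = (-0.9944)(0.9136) = -0.9084
x = cos φ₁ sin φ₂ − sin φ₁ cos φ₂ cos Δλ = (0.9338)(-0.4067) − (-0.3577)(0.9136)(-0.1058) = -0.4144
θ = atan2(y, x) = -114.52°; adding 360° gives 245°.

245°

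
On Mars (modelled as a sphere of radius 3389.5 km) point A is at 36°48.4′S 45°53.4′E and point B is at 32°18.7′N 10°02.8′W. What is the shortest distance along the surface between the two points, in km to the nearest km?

Let φ₁ = -0.6424 rad, φ₂ = 0.5639 rad, and Δλ = -0.9763 rad.
Haversine: a = sin²(Δφ/2) + cos φ₁ cos φ₂ sin²(Δλ/2) = 0.3218 + (0.8007)(0.8452)(0.2199) = 0.47061.
Central angle c = 2·arcsin(√a) = 1.51199 rad.
Distance = R·c = 3389.5 × 1.5120 ≈ 5125 km.

5125 km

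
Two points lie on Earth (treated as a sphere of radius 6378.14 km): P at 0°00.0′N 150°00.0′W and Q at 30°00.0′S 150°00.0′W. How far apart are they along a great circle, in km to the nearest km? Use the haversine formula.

In radians: φ₁ = 0.0000, φ₂ = -0.5236, Δλ = 0.000° = 0.0000 rad.
Haversine: a = sin²(Δφ/2) + cos φ₁ cos φ₂ sin²(Δλ/2) = 0.0670 + (1.0000)(0.8660)(0.0000) = 0.06699.
Central angle c = 2·arcsin(√a) = 0.52360 rad.
Distance = R·c = 6378.14 × 0.5236 ≈ 3340 km.

3340 km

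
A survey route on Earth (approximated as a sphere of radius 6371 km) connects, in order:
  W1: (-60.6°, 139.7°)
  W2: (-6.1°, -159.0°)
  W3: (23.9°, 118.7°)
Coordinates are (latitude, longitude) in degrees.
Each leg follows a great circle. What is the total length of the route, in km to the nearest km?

17391 km

Leg W1→W2: central angle 1.2377 rad, distance 7885.3 km.
Leg W2→W3: central angle 1.4920 rad, distance 9505.3 km.
Total: 7885.3 + 9505.3 ≈ 17391 km.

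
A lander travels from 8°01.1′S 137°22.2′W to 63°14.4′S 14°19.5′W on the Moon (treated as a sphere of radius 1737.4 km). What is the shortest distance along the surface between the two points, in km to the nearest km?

2936 km

Let φ₁ = -0.1399 rad, φ₂ = -1.1037 rad, and Δλ = 2.1475 rad.
cos c = sin φ₁ sin φ₂ + cos φ₁ cos φ₂ cos Δλ = (-0.1395)(-0.8929) + (0.9902)(0.4503)(-0.5453) = -0.11857,
so c = arccos(-0.11857) = 1.68965 rad.
Distance = R·c = 1737.4 × 1.6896 ≈ 2936 km.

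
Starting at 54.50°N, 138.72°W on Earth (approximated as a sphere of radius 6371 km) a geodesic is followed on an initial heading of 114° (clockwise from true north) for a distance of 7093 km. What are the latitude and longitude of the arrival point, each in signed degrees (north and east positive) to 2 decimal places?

8.49°, -82.76°

Angular distance δ = d/R = 7093/6371 = 1.11333 rad; initial bearing θ = 1.9897 rad.
sin φ₂ = sin φ₁ cos δ + cos φ₁ sin δ cos θ = (0.8141)(0.4417) + (0.5807)(0.8972)(-0.4067) = 0.1477, so φ₂ = 8.49°.
Δλ = atan2(sin θ sin δ cos φ₁, cos δ − sin φ₁ sin φ₂) = atan2(0.4759, 0.3215) = 55.965°.
λ₂ = -138.720° + 55.965° = -82.76°.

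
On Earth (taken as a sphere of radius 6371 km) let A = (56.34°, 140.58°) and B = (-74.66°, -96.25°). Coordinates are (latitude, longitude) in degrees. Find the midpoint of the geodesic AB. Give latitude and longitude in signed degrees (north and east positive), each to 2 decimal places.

-15.83°, 168.98°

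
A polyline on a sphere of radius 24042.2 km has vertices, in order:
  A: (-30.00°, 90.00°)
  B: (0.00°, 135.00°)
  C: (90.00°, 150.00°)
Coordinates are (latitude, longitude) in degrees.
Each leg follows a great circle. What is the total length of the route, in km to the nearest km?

59686 km

Leg A→B: central angle 0.9117 rad, distance 21920.2 km.
Leg B→C: central angle 1.5708 rad, distance 37765.4 km.
Total: 21920.2 + 37765.4 ≈ 59686 km.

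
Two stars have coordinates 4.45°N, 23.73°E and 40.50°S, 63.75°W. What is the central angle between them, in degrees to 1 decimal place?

91.0°

Let φ₁ = 0.0777 rad, φ₂ = -0.7069 rad, and Δλ = -1.5268 rad.
cos c = sin φ₁ sin φ₂ + cos φ₁ cos φ₂ cos Δλ = (0.0776)(-0.6494) + (0.9970)(0.7604)(0.0440) = -0.01706,
so c = arccos(-0.01706) = 1.58785 rad.
So the angular separation is 91.0°.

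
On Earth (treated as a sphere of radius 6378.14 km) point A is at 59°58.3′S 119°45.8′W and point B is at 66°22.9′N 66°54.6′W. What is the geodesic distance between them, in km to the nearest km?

14720 km

With latitudes φ₁ = -59.972°, φ₂ = 66.382° and longitude difference Δλ = 52.853°:
cos c = sin φ₁ sin φ₂ + cos φ₁ cos φ₂ cos Δλ = (-0.8658)(0.9162) + (0.5004)(0.4006)(0.6039) = -0.67219,
so c = arccos(-0.67219) = 2.30795 rad.
Distance = R·c = 6378.14 × 2.3080 ≈ 14720 km.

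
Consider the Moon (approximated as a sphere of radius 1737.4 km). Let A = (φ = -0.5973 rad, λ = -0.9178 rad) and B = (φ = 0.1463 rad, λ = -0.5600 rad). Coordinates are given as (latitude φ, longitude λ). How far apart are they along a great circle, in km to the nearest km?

In radians: φ₁ = -0.5973, φ₂ = 0.1463, Δλ = 20.500° = 0.3578 rad.
Haversine: a = sin²(Δφ/2) + cos φ₁ cos φ₂ sin²(Δλ/2) = 0.1320 + (0.8269)(0.9893)(0.0317) = 0.15788.
Central angle c = 2·arcsin(√a) = 0.81725 rad.
Distance = R·c = 1737.4 × 0.8172 ≈ 1420 km.

1420 km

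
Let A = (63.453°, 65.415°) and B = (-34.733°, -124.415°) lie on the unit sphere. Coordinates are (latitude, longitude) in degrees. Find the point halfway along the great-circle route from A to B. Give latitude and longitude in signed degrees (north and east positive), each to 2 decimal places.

The central angle between A and B is δ = 2.6292 rad.
With f = 0.5, the slerp weights are sin((1−f)δ)/sin δ = 1.9732 and sin(fδ)/sin δ = 1.9732.
Weighted sum of the unit vectors: (1.9732)·(0.1859,0.4064,0.8946) + (1.9732)·(-0.4645,-0.6780,-0.5698) = (-0.5496, -0.5358, 0.6409).
Converting back: φ = atan2(z, √(x²+y²)) = 39.86°, λ = atan2(y, x) = -135.73°.

39.86°, -135.73°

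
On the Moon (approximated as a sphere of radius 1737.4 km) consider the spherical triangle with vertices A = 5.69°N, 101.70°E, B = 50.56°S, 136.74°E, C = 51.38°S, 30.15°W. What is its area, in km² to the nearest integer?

Side lengths (central angles): a = 1.3518, b = 2.0850, c = 1.1141 rad; semiperimeter s = 2.2755.
By l'Huilier's theorem, tan(E/4) = √[tan(s/2) tan((s−a)/2) tan((s−b)/2) tan((s−c)/2)], giving spherical excess E = 1.0165 rad.
Area = E·R² = 1.0165 × (1737.4)² ≈ 3068464 km².

3068464 km²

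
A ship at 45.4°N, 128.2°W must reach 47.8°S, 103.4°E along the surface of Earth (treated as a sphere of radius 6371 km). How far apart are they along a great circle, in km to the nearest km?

With latitudes φ₁ = 45.400°, φ₂ = -47.800° and longitude difference Δλ = -128.400°:
Haversine: a = sin²(Δφ/2) + cos φ₁ cos φ₂ sin²(Δλ/2) = 0.5279 + (0.7022)(0.6717)(0.8106) = 0.91022.
Central angle c = 2·arcsin(√a) = 2.53297 rad.
Distance = R·c = 6371 × 2.5330 ≈ 16138 km.

16138 km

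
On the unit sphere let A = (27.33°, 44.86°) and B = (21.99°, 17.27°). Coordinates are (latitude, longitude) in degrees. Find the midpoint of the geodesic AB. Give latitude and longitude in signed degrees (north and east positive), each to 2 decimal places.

Central angle δ = 0.4464 rad. Interpolating on the sphere with fraction f = 0.5:
P = [sin((1−f)δ)·A + sin(fδ)·B] / sin δ = 0.5127·A + 0.5127·B in Cartesian coordinates,
giving P = (0.7769, 0.4624, 0.4274), i.e. latitude 25.30°, longitude 30.76°.

25.30°, 30.76°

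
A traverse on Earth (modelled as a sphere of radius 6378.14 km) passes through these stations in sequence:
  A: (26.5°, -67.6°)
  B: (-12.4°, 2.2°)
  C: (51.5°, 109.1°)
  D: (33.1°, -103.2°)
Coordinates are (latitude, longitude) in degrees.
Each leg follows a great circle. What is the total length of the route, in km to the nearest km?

31064 km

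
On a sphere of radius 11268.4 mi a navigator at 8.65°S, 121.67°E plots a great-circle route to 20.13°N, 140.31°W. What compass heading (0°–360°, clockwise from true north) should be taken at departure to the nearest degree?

71°

With φ₁ = -0.1510, φ₂ = 0.3513, Δλ = 1.7108 rad, the forward-azimuth formula gives
θ = atan2( sin Δλ cos φ₂ , cos φ₁ sin φ₂ − sin φ₁ cos φ₂ cos Δλ ) = atan2(0.9297, 0.3205) = 70.98°.
So the initial bearing is 71°.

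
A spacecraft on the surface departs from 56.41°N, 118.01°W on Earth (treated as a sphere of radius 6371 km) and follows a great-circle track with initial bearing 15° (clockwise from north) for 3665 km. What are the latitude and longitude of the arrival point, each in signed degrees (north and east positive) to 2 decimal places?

81.76°, -38.64°

Angular distance δ = d/R = 3665/6371 = 0.57526 rad; initial bearing θ = 0.2618 rad.
sin φ₂ = sin φ₁ cos δ + cos φ₁ sin δ cos θ = (0.8330)(0.8390) + (0.5532)(0.5441)(0.9659) = 0.9897, so φ₂ = 81.76°.
Δλ = atan2(sin θ sin δ cos φ₁, cos δ − sin φ₁ sin φ₂) = atan2(0.0779, 0.0146) = 79.367°.
λ₂ = -118.010° + 79.367° = -38.64°.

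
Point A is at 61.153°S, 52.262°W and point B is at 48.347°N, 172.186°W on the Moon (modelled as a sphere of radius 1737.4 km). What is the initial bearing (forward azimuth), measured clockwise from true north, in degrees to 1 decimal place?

Δλ = -119.924° = -2.0931 rad.
y = sin Δλ · cos φ₂ = (-0.8667)(0.6646) = -0.5760
x = cos φ₁ sin φ₂ − sin φ₁ cos φ₂ cos Δλ = (0.4825)(0.7472) − (-0.8759)(0.6646)(-0.4989) = 0.0701
θ = atan2(y, x) = -83.06°; adding 360° gives 276.9°.

276.9°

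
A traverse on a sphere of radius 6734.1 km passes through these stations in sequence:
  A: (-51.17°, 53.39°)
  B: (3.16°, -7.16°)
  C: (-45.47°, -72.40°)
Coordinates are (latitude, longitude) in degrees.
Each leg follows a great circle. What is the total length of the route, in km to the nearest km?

17621 km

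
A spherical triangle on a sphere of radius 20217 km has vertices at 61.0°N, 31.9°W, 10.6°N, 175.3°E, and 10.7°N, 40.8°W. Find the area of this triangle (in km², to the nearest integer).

Side lengths (central angles): a = 2.4132, b = 0.8853, c = 1.8369 rad; semiperimeter s = 2.5677.
By l'Huilier's theorem, tan(E/4) = √[tan(s/2) tan((s−a)/2) tan((s−b)/2) tan((s−c)/2)], giving spherical excess E = 1.2931 rad.
Area = E·R² = 1.2931 × (20217)² ≈ 528505898 km².

528505898 km²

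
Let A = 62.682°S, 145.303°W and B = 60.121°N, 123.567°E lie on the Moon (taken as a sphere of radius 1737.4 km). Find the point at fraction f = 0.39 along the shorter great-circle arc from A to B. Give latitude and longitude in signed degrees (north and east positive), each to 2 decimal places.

The central angle between A and B is δ = 2.4573 rad.
With f = 0.39, the slerp weights are sin((1−f)δ)/sin δ = 1.5779 and sin(fδ)/sin δ = 1.2945.
Weighted sum of the unit vectors: (1.5779)·(-0.3773,-0.2612,-0.8885) + (1.2945)·(-0.2754,0.4151,0.8671) = (-0.9519, 0.1251, -0.2795).
Converting back: φ = atan2(z, √(x²+y²)) = -16.23°, λ = atan2(y, x) = 172.51°.

-16.23°, 172.51°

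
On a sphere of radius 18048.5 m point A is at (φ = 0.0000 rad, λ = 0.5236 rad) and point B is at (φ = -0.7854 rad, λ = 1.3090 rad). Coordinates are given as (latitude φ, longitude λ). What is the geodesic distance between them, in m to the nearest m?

In radians: φ₁ = 0.0000, φ₂ = -0.7854, Δλ = 45.000° = 0.7854 rad.
cos c = sin φ₁ sin φ₂ + cos φ₁ cos φ₂ cos Δλ = (0.0000)(-0.7071) + (1.0000)(0.7071)(0.7071) = 0.50000,
so c = arccos(0.50000) = 1.04720 rad.
Distance = R·c = 18048.5 × 1.0472 ≈ 18900 m.

18900 m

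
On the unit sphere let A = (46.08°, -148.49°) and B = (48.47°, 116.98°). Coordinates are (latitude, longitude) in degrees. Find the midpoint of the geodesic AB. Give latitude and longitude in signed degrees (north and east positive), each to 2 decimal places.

57.91°, 165.65°

The central angle between A and B is δ = 1.0438 rad.
With f = 0.5, the slerp weights are sin((1−f)δ)/sin δ = 0.5768 and sin(fδ)/sin δ = 0.5768.
Weighted sum of the unit vectors: (0.5768)·(-0.5914,-0.3625,0.7203) + (0.5768)·(-0.3008,0.5909,0.7486) = (-0.5146, 0.1317, 0.8473).
Converting back: φ = atan2(z, √(x²+y²)) = 57.91°, λ = atan2(y, x) = 165.65°.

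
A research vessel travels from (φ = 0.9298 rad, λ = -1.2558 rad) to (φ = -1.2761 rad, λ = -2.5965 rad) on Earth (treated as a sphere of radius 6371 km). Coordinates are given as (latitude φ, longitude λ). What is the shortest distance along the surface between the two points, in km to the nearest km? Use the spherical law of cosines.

15196 km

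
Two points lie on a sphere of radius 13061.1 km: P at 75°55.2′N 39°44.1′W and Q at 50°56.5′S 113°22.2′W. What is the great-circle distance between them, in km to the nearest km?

With latitudes φ₁ = 75.920°, φ₂ = -50.942° and longitude difference Δλ = -73.635°:
cos c = sin φ₁ sin φ₂ + cos φ₁ cos φ₂ cos Δλ = (0.9700)(-0.7765) + (0.2433)(0.6301)(0.2818) = -0.70999,
so c = arccos(-0.70999) = 2.36027 rad.
Distance = R·c = 13061.1 × 2.3603 ≈ 30828 km.

30828 km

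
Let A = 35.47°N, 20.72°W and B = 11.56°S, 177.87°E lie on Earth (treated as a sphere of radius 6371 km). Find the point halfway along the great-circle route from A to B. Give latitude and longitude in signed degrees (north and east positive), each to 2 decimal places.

The central angle between A and B is δ = 2.6312 rad.
With f = 0.5, the slerp weights are sin((1−f)δ)/sin δ = 1.9807 and sin(fδ)/sin δ = 1.9807.
Weighted sum of the unit vectors: (1.9807)·(0.7617,-0.2881,0.5803) + (1.9807)·(-0.9790,0.0364,-0.2004) = (-0.4304, -0.4986, 0.7524).
Converting back: φ = atan2(z, √(x²+y²)) = 48.80°, λ = atan2(y, x) = -130.80°.

48.80°, -130.80°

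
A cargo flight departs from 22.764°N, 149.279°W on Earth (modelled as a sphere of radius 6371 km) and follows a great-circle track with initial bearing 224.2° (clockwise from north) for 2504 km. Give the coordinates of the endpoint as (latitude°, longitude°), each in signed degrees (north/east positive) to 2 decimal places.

Angular distance δ = d/R = 2504/6371 = 0.39303 rad; initial bearing θ = 3.9130 rad.
sin φ₂ = sin φ₁ cos δ + cos φ₁ sin δ cos θ = (0.3869)(0.9238) + (0.9221)(0.3830)(-0.7169) = 0.1043, so φ₂ = 5.98°.
Δλ = atan2(sin θ sin δ cos φ₁, cos δ − sin φ₁ sin φ₂) = atan2(-0.2462, 0.8834) = -15.573°.
λ₂ = -149.279° − 15.573° = -164.85°.

5.98°, -164.85°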